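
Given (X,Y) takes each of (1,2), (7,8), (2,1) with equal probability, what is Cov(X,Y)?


E[X]=10/3, E[Y]=11/3, E[XY]=20
Cov(X,Y) = E[XY] - E[X]E[Y] = 20 - 10/3*11/3 = 70/9

70/9


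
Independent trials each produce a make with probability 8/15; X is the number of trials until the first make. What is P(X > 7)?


P(X > 7) = P(first 7 trials all fail) = (1-p)^7 = (7/15)^7 = 823543/170859375

823543/170859375


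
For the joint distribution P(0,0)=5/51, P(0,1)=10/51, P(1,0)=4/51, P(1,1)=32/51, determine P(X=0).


P(X=0) = P(0,0)+P(0,1) = 5/51 + 10/51 = 15/51 = 5/17

5/17


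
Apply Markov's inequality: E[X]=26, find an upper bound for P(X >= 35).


Markov: P(X >= a) <= E[X]/a
P(X >= 35) <= 26/35

26/35


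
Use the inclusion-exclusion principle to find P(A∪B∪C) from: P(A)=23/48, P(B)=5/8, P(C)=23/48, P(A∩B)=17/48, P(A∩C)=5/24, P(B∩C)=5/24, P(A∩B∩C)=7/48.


P(A∪B∪C) = P(A)+P(B)+P(C) - P(AB)-P(AC)-P(BC) + P(ABC)
= 23/48+5/8+23/48 - 17/48-5/24-5/24 + 7/48
= 23/24

23/24


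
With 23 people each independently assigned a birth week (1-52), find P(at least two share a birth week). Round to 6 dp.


P(all different) = prod((52-i)/52 for i=0..22) = 0.003105
P(at least one match) = 1 - 0.003105 = 0.996895

0.996895


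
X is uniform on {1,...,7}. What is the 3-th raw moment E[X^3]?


E[X^3] = (1/7) * sum(x^3 for x=1..7)
= 784/7 = 112

112


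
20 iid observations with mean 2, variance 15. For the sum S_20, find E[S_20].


E[S_n] = n*E[X_1] = 20*2 = 40

40


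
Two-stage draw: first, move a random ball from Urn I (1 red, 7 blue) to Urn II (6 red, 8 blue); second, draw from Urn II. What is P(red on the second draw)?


P(transfer red) = 1/8; P(transfer blue) = 7/8
If red transferred: Urn II has 7 red of 15, so P(red|red moved) = 7/15
If blue transferred: Urn II has 6 red of 15, so P(red|blue moved) = 2/5
By total probability: P(red) = 1/8*7/15 + 7/8*2/5 = 49/120

49/120


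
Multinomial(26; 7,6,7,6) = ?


26! = 403291461126605635584000000
Denominator: 7!=5040 * 6!=720 * 7!=5040 * 6!=720
Coefficient = 403291461126605635584000000 / 13168189440000 = 30626189193600

30626189193600


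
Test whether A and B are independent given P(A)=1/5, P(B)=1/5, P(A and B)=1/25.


P(A)*P(B) = 1/5*1/5 = 1/25
P(A∩B) = 1/25, which equals P(A)P(B), so independent

Yes, A and B are independent


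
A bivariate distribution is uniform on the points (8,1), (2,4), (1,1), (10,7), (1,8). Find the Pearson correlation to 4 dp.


Cov(X,Y) = 0.5200, Var(X) = 14.6400, Var(Y) = 8.5600
rho = Cov/(sqrt(VarX)*sqrt(VarY)) = 0.0465

0.0465


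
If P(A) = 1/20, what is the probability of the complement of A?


P(A') = 1 - P(A) = 1 - 1/20 = 19/20

19/20


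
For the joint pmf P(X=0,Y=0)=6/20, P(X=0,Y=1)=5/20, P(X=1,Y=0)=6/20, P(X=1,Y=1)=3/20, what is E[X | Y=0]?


P(Y=0) = 12/20
E[X|Y=0] = (0*6 + 1*6)/12 = 6/12 = 1/2

1/2


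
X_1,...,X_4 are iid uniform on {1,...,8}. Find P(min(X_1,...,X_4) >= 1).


P(min >= 1) = P(all X_i >= 1) = (P(X_1 >= 1))^4
= (8/8)^4 = 1^4 = 1

1


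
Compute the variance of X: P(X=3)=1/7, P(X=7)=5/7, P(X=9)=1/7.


E[X] = 47/7, E[X^2] = 335/7
Var(X) = E[X^2] - (E[X])^2 = 335/7 - (47/7)^2 = 136/49

136/49


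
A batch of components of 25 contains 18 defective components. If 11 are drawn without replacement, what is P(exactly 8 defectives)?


P(X=8) = C(18,8)*C(7,3) / C(25,11)
= 43758*35 / 4457400
= 1531530/4457400 = 3003/8740

3003/8740


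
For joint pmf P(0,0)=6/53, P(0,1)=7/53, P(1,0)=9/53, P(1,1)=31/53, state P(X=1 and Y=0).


Read from table: P(X=1, Y=0) = 9/53

9/53


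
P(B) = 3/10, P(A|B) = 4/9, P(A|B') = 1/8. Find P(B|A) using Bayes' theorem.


P(A) = P(A|B)P(B) + P(A|B')P(B') = 4/9*3/10 + 1/8*7/10 = 53/240
P(B|A) = P(A|B)P(B)/P(A) = (2/15)/(53/240) = 32/53

32/53


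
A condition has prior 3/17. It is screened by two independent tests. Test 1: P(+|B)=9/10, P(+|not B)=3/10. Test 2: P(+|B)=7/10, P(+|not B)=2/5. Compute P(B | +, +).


After test 1: P(+) = 9/10*3/17 + 3/10*14/17 = 69/170
P(B|+) = (27/170)/(69/170) = 9/23
After test 2 (use post1 as new prior): P(+) = 7/10*9/23 + 2/5*14/23 = 119/230
P(B|+,+) = (63/230)/(119/230) = 9/17

9/17


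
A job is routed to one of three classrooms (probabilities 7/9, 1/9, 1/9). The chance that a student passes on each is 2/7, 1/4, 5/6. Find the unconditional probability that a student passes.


P(A) = P(A|B1)P(B1) + P(A|B2)P(B2) + P(A|B3)P(B3)
= 2/7*7/9 + 1/4*1/9 + 5/6*1/9
= 2/9 + 1/36 + 5/54 = 37/108

37/108


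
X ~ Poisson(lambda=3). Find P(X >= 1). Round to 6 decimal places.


P(X>=1) = 1 - P(X<=0) = 1 - (e^(-3)*3^0/0!)
≈ 1 - 0.0497870684 = 0.9502129316
≈ 0.950213

0.950213


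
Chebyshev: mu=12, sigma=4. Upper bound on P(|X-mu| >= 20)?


k = 20/4 = 5
Chebyshev: P(|X-mu| >= k*sigma) <= 1/k^2 = 1/5^2 = 1/25

1/25


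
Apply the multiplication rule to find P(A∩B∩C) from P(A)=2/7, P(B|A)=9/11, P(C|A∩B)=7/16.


P(A∩B∩C) = P(A) * P(B|A) * P(C|A∩B)
= 2/7 * 9/11 * 7/16
= 18/77 * 7/16 = 9/88

9/88


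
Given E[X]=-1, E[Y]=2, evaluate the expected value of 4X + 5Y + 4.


E[4X + 5Y + 4] = 4*E[X] + 5*E[Y] + 4
= (4)*(-1) + (5)*(2) + (4)
= -4 + 10 + 4 = 10

10


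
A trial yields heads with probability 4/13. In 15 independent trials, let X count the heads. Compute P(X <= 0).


P(X<=0) = P(X=0)
= 205891132094649/51185893014090757
= 205891132094649/51185893014090757

205891132094649/51185893014090757


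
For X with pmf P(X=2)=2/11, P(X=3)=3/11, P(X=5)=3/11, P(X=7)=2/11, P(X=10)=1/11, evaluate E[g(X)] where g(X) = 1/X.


E[1/X] = sum(g(x)*P(x))
= 1/2*2/11 + 1/3*3/11 + 1/5*3/11 + 1/7*2/11 + 1/10*1/11
= 19/70

19/70


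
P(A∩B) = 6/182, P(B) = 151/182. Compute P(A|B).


P(A|B) = P(A∩B)/P(B) = (6/182)/(151/182) = 6/151

6/151


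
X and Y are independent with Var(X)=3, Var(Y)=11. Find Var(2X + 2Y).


Independence => Cov(X,Y)=0
Var(2X + 2Y) = 2^2*Var(X) + 2^2*Var(Y)
= 4*3 + 4*11 = 56

56


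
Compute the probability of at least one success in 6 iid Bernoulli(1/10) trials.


P(at least one) = 1 - P(none)
P(none) = (1 - 1/10)^6 = (9/10)^6 = 531441/1000000
P(at least one) = 1 - 531441/1000000 = 468559/1000000

468559/1000000


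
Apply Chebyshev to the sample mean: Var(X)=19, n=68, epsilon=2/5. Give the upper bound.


Var(Xbar) = Var(X)/n = 19/68
Chebyshev: P(|Xbar-mu| >= 2/5) <= Var(Xbar)/(2/5)^2 = (19/68)/(4/25) = 475/272
Bound exceeds 1, so trivial bound: 1

1


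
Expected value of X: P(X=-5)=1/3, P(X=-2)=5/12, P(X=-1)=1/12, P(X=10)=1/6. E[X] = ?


E[X] = sum(x * P(x))
= -5*1/3 - 2*5/12 - 1*1/12 + 10*1/6
= -11/12

-11/12


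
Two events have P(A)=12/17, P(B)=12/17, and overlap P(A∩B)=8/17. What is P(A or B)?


P(A∪B) = P(A) + P(B) - P(A∩B)
= 12/17 + 12/17 - 8/17 = 16/17

16/17


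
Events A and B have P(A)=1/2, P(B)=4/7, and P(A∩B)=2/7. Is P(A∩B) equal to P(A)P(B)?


P(A)*P(B) = 1/2*4/7 = 2/7
P(A∩B) = 2/7, which equals P(A)P(B), so independent

Yes, A and B are independent


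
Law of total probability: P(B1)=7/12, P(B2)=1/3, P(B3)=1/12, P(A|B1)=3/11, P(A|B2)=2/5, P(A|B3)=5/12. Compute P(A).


P(A) = P(A|B1)P(B1) + P(A|B2)P(B2) + P(A|B3)P(B3)
= 3/11*7/12 + 2/5*1/3 + 5/12*1/12
= 7/44 + 2/15 + 5/144 = 2591/7920

2591/7920


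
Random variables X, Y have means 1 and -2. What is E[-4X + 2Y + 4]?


E[-4X + 2Y + 4] = -4*E[X] + 2*E[Y] + 4
= (-4)*(1) + (2)*(-2) + (4)
= -4 - 4 + 4 = -4

-4


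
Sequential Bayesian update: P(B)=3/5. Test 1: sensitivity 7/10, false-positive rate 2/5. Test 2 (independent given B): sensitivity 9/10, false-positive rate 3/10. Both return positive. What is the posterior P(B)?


After test 1: P(+) = 7/10*3/5 + 2/5*2/5 = 29/50
P(B|+) = (21/50)/(29/50) = 21/29
After test 2 (use post1 as new prior): P(+) = 9/10*21/29 + 3/10*8/29 = 213/290
P(B|+,+) = (189/290)/(213/290) = 63/71

63/71


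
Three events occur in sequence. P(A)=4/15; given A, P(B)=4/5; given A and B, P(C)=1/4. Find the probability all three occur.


P(A∩B∩C) = P(A) * P(B|A) * P(C|A∩B)
= 4/15 * 4/5 * 1/4
= 16/75 * 1/4 = 4/75

4/75


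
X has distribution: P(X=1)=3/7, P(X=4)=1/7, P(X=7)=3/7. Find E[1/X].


E[1/X] = sum(g(x)*P(x))
= 1*3/7 + 1/4*1/7 + 1/7*3/7
= 103/196

103/196


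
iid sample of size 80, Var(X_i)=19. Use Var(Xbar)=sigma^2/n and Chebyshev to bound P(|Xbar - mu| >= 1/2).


Var(Xbar) = Var(X)/n = 19/80
Chebyshev: P(|Xbar-mu| >= 1/2) <= Var(Xbar)/(1/2)^2 = (19/80)/(1/4) = 19/20

19/20


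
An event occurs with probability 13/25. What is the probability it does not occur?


P(A') = 1 - P(A) = 1 - 13/25 = 12/25

12/25


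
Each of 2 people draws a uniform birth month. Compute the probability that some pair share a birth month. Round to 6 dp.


P(all different) = prod((12-i)/12 for i=0..1) = 0.916667
P(at least one match) = 1 - 0.916667 = 0.083333

0.083333


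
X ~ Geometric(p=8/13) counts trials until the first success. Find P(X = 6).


P(X=6) = (1-p)^5 * p = (5/13)^5 * 8/13
= 3125/371293 * 8/13 = 25000/4826809

25000/4826809


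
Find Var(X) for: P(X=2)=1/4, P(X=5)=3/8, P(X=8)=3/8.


E[X] = 43/8, E[X^2] = 275/8
Var(X) = E[X^2] - (E[X])^2 = 275/8 - (43/8)^2 = 351/64

351/64


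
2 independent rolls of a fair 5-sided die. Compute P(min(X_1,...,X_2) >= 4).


P(min >= 4) = P(all X_i >= 4) = (P(X_1 >= 4))^2
= (2/5)^2 = 4/25

4/25


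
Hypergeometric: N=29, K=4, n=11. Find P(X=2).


P(X=2) = C(4,2)*C(25,9) / C(29,11)
= 6*2042975 / 34597290
= 12257850/34597290 = 935/2639

935/2639


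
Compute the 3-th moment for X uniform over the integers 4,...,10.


E[X^3] = (1/7) * sum(x^3 for x=4..10)
= 2989/7 = 427

427


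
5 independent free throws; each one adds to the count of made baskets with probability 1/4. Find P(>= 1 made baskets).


P(at least one) = 1 - P(none)
P(none) = (1 - 1/4)^5 = (3/4)^5 = 243/1024
P(at least one) = 1 - 243/1024 = 781/1024

781/1024


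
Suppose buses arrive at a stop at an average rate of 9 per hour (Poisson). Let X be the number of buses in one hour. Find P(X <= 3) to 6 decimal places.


P(X<=3) = e^(-9)*9^0/0! + e^(-9)*9^1/1! + e^(-9)*9^2/2! + e^(-9)*9^3/3!
≈ 0.0001234098 + 0.0011106882 + 0.0049980971 + 0.0149942912
= 0.0212264863
≈ 0.021226

0.021226


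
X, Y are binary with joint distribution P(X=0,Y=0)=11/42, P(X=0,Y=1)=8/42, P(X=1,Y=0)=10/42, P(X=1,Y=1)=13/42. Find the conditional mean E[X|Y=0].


P(Y=0) = 21/42
E[X|Y=0] = (0*11 + 1*10)/21 = 10/21

10/21


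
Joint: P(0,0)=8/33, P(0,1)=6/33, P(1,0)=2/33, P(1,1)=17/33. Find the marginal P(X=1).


P(X=1) = P(1,0)+P(1,1) = 2/33 + 17/33 = 19/33

19/33


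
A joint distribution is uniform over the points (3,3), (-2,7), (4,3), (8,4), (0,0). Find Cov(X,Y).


E[X]=13/5, E[Y]=17/5, E[XY]=39/5
Cov(X,Y) = E[XY] - E[X]E[Y] = 39/5 - 13/5*17/5 = -26/25

-26/25


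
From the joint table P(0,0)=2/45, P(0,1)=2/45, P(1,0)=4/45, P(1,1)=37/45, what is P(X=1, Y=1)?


Read from table: P(X=1, Y=1) = 37/45

37/45


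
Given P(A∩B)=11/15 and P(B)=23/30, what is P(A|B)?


P(A|B) = P(A∩B)/P(B) = (22/30)/(23/30) = 22/23

22/23


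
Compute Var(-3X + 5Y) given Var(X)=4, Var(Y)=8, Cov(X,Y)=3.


Var(-3X + 5Y) = (-3)^2*Var(X) + 5^2*Var(Y) + 2*(-3)*5*Cov(X,Y)
= 9*4 + 25*8 - 30*3
= 36 + 200 - 90 = 146

146


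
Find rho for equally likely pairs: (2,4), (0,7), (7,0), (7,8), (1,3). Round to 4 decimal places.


Cov(X,Y) = -1.5600, Var(X) = 9.0400, Var(Y) = 8.2400
rho = Cov/(sqrt(VarX)*sqrt(VarY)) = -0.1807

-0.1807


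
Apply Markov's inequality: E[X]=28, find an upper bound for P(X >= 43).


Markov: P(X >= a) <= E[X]/a
P(X >= 43) <= 28/43

28/43


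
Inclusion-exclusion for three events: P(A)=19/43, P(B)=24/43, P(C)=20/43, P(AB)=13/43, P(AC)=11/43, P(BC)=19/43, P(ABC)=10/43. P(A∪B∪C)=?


P(A∪B∪C) = P(A)+P(B)+P(C) - P(AB)-P(AC)-P(BC) + P(ABC)
= 19/43+24/43+20/43 - 13/43-11/43-19/43 + 10/43
= 30/43

30/43


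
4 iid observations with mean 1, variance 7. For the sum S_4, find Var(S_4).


By independence, Var(S_n) = n*Var(X_1) = 4*7 = 28

28


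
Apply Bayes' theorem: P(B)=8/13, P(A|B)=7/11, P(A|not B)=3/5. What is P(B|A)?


P(A) = P(A|B)P(B) + P(A|B')P(B') = 7/11*8/13 + 3/5*5/13 = 89/143
P(B|A) = P(A|B)P(B)/P(A) = (56/143)/(89/143) = 56/89

56/89


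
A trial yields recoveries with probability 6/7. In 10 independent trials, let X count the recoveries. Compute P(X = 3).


P(X=3) = C(10,3) * p^3 * (1-p)^7
= 120 * 216/343 * 1/823543
= 25920/282475249

25920/282475249


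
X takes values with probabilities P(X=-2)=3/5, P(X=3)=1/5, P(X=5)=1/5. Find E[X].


E[X] = sum(x * P(x))
= -2*3/5 + 3*1/5 + 5*1/5
= 2/5

2/5


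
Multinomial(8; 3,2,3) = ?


8! = 40320
Denominator: 3!=6 * 2!=2 * 3!=6
Coefficient = 40320 / 72 = 560

560


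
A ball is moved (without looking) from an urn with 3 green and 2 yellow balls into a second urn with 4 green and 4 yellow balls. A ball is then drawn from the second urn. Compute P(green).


P(transfer green) = 3/5; P(transfer yellow) = 2/5
If green transferred: Urn II has 5 green of 9, so P(green|green moved) = 5/9
If yellow transferred: Urn II has 4 green of 9, so P(green|yellow moved) = 4/9
By total probability: P(green) = 3/5*5/9 + 2/5*4/9 = 23/45

23/45


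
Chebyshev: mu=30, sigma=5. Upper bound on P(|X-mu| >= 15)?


k = 15/5 = 3
Chebyshev: P(|X-mu| >= k*sigma) <= 1/k^2 = 1/3^2 = 1/9

1/9


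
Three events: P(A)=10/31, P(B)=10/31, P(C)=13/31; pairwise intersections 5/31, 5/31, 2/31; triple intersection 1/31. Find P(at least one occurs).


P(A∪B∪C) = P(A)+P(B)+P(C) - P(AB)-P(AC)-P(BC) + P(ABC)
= 10/31+10/31+13/31 - 5/31-5/31-2/31 + 1/31
= 22/31

22/31


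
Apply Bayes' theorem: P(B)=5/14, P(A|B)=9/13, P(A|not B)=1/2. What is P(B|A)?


P(A) = P(A|B)P(B) + P(A|B')P(B') = 9/13*5/14 + 1/2*9/14 = 207/364
P(B|A) = P(A|B)P(B)/P(A) = (45/182)/(207/364) = 10/23

10/23


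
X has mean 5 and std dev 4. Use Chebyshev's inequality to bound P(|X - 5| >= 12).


k = 12/4 = 3
Chebyshev: P(|X-mu| >= k*sigma) <= 1/k^2 = 1/3^2 = 1/9

1/9


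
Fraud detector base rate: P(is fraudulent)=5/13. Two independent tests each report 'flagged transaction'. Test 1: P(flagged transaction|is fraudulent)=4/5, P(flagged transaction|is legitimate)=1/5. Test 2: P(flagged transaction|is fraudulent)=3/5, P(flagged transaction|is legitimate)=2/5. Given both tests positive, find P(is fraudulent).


After test 1: P(+) = 4/5*5/13 + 1/5*8/13 = 28/65
P(B|+) = (4/13)/(28/65) = 5/7
After test 2 (use post1 as new prior): P(+) = 3/5*5/7 + 2/5*2/7 = 19/35
P(B|+,+) = (3/7)/(19/35) = 15/19

15/19


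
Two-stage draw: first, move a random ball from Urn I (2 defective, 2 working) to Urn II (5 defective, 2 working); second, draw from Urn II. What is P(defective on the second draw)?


P(transfer defective) = 2/4 = 1/2; P(transfer working) = 1/2
If defective transferred: Urn II has 6 defective of 8, so P(defective|defective moved) = 3/4
If working transferred: Urn II has 5 defective of 8, so P(defective|working moved) = 5/8
By total probability: P(defective) = 1/2*3/4 + 1/2*5/8 = 11/16

11/16


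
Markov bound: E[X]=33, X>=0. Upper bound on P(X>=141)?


Markov: P(X >= a) <= E[X]/a
P(X >= 141) <= 33/141 = 11/47

11/47


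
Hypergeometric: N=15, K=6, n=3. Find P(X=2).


P(X=2) = C(6,2)*C(9,1) / C(15,3)
= 15*9 / 455
= 135/455 = 27/91

27/91


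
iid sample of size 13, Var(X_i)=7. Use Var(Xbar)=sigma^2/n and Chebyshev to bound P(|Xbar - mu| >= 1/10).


Var(Xbar) = Var(X)/n = 7/13
Chebyshev: P(|Xbar-mu| >= 1/10) <= Var(Xbar)/(1/10)^2 = (7/13)/(1/100) = 700/13
Bound exceeds 1, so trivial bound: 1

1


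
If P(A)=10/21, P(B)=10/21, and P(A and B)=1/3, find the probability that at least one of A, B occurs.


P(A∪B) = P(A) + P(B) - P(A∩B)
= 10/21 + 10/21 - 1/3 = 13/21

13/21


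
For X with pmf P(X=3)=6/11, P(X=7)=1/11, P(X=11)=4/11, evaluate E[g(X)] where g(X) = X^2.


E[X^2] = sum(g(x)*P(x))
= 9*6/11 + 49*1/11 + 121*4/11
= 587/11

587/11


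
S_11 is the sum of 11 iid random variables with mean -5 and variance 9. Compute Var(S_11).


By independence, Var(S_n) = n*Var(X_1) = 11*9 = 99

99


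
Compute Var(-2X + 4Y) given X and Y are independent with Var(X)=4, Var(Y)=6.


Independence => Cov(X,Y)=0
Var(-2X + 4Y) = (-2)^2*Var(X) + 4^2*Var(Y)
= 4*4 + 16*6 = 112

112


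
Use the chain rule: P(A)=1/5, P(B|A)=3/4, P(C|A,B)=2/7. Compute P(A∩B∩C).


P(A∩B∩C) = P(A) * P(B|A) * P(C|A∩B)
= 1/5 * 3/4 * 2/7
= 3/20 * 2/7 = 3/70

3/70


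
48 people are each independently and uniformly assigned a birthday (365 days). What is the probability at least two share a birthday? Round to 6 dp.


P(all different) = prod((365-i)/365 for i=0..47) = 0.039402
P(at least one match) = 1 - 0.039402 = 0.960598

0.960598


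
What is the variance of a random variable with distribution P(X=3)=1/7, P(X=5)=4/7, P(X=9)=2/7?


E[X] = 41/7, E[X^2] = 271/7
Var(X) = E[X^2] - (E[X])^2 = 271/7 - (41/7)^2 = 216/49

216/49


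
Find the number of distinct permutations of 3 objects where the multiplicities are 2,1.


3! = 6
Denominator: 2!=2 * 1!=1
Coefficient = 6 / 2 = 3

3


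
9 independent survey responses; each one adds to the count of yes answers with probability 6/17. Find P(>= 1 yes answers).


P(at least one) = 1 - P(none)
P(none) = (1 - 6/17)^9 = (11/17)^9 = 2357947691/118587876497
P(at least one) = 1 - 2357947691/118587876497 = 116229928806/118587876497

116229928806/118587876497


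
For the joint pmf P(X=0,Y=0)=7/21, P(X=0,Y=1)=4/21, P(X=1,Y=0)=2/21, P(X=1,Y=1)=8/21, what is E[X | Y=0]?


P(Y=0) = 9/21
E[X|Y=0] = (0*7 + 1*2)/9 = 2/9

2/9


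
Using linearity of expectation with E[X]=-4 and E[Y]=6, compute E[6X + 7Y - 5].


E[6X + 7Y - 5] = 6*E[X] + 7*E[Y] - 5
= (6)*(-4) + (7)*(6) + (-5)
= -24 + 42 - 5 = 13

13


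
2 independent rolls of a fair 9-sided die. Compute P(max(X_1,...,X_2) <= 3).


P(max <= 3) = P(all X_i <= 3) = (P(X_1 <= 3))^2
= (3/9)^2 = (1/3)^2 = 1/9

1/9


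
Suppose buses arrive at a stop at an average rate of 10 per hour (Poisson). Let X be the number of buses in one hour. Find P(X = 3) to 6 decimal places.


P(X=3) = e^(-10) * 10^3 / 3!
≈ 0.00004539992976 * 1000 / 6
≈ 0.007567

0.007567


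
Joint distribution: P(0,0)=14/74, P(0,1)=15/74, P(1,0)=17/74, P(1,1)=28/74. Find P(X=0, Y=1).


Read from table: P(X=0, Y=1) = 15/74

15/74


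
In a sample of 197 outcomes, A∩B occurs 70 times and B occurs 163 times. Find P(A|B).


P(A|B) = P(A∩B)/P(B) = (70/197)/(163/197) = 70/163

70/163


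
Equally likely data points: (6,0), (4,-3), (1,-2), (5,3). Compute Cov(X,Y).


E[X]=4, E[Y]=-1/2, E[XY]=1/4
Cov(X,Y) = E[XY] - E[X]E[Y] = 1/4 - 4*-1/2 = 9/4

9/4


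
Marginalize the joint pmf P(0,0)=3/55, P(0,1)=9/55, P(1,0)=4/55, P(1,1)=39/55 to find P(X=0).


P(X=0) = P(0,0)+P(0,1) = 3/55 + 9/55 = 12/55

12/55


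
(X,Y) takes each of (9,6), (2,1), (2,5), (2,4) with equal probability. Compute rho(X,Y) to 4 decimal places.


Cov(X,Y) = 3.5000, Var(X) = 9.1875, Var(Y) = 3.5000
rho = Cov/(sqrt(VarX)*sqrt(VarY)) = 0.6172

0.6172


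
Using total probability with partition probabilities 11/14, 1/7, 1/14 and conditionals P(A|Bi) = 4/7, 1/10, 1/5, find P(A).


P(A) = P(A|B1)P(B1) + P(A|B2)P(B2) + P(A|B3)P(B3)
= 4/7*11/14 + 1/10*1/7 + 1/5*1/14
= 22/49 + 1/70 + 1/70 = 117/245

117/245


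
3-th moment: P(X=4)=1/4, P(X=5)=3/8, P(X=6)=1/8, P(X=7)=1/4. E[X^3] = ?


E[X^3] = sum(x^3 * P(x))
= 64*1/4 + 125*3/8 + 216*1/8 + 343*1/4
= 1405/8

1405/8


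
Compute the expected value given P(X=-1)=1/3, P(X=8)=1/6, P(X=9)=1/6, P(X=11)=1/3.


E[X] = sum(x * P(x))
= -1*1/3 + 8*1/6 + 9*1/6 + 11*1/3
= 37/6

37/6


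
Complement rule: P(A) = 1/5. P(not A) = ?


P(A') = 1 - P(A) = 1 - 1/5 = 4/5

4/5


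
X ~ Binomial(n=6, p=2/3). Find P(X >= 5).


P(X>=5) = P(X=5) + P(X=6)
= 64/243 + 64/729
= 256/729

256/729


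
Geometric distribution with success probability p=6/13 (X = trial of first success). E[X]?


For geometric (trials until first success), E[X] = 1/p = 1/(6/13) = 13/6

13/6


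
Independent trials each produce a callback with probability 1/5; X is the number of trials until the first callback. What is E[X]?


For geometric (trials until first success), E[X] = 1/p = 1/(1/5) = 5

5


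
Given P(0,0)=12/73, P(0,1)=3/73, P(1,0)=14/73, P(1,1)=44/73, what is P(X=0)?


P(X=0) = P(0,0)+P(0,1) = 12/73 + 3/73 = 15/73

15/73


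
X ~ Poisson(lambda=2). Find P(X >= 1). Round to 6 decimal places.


P(X>=1) = 1 - P(X<=0) = 1 - (e^(-2)*2^0/0!)
≈ 1 - 0.1353352832 = 0.8646647168
≈ 0.864665

0.864665


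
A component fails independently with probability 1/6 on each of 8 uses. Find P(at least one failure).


P(at least one) = 1 - P(none)
P(none) = (1 - 1/6)^8 = (5/6)^8 = 390625/1679616
P(at least one) = 1 - 390625/1679616 = 1288991/1679616

1288991/1679616


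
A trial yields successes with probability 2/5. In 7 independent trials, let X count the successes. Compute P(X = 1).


P(X=1) = C(7,1) * p^1 * (1-p)^6
= 7 * 2/5 * 729/15625
= 10206/78125

10206/78125


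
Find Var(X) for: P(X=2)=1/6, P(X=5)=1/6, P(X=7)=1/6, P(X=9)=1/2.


E[X] = 41/6, E[X^2] = 107/2
Var(X) = E[X^2] - (E[X])^2 = 107/2 - (41/6)^2 = 245/36

245/36


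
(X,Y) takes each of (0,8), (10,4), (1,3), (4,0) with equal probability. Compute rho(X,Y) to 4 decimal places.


Cov(X,Y) = -3.3125, Var(X) = 15.1875, Var(Y) = 8.1875
rho = Cov/(sqrt(VarX)*sqrt(VarY)) = -0.2971

-0.2971


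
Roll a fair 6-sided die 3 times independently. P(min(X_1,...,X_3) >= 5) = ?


P(min >= 5) = P(all X_i >= 5) = (P(X_1 >= 5))^3
= (2/6)^3 = (1/3)^3 = 1/27

1/27


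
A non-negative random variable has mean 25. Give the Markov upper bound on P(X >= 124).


Markov: P(X >= a) <= E[X]/a
P(X >= 124) <= 25/124

25/124


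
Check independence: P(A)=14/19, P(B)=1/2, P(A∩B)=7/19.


P(A)*P(B) = 14/19*1/2 = 7/19
P(A∩B) = 7/19, which equals P(A)P(B), so independent

Yes, A and B are independent


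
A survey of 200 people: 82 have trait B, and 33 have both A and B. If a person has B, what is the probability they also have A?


P(A|B) = P(A∩B)/P(B) = (33/200)/(82/200) = 33/82

33/82


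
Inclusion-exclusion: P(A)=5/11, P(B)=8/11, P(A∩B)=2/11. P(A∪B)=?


P(A∪B) = P(A) + P(B) - P(A∩B)
= 5/11 + 8/11 - 2/11 = 1

1


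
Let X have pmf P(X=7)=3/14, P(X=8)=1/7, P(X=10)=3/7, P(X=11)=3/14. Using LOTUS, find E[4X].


E[4X] = sum(g(x)*P(x))
= 28*3/14 + 32*1/7 + 40*3/7 + 44*3/14
= 260/7

260/7


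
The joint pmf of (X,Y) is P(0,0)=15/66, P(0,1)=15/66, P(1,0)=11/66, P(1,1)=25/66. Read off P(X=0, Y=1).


Read from table: P(X=0, Y=1) = 15/66 = 5/22

5/22


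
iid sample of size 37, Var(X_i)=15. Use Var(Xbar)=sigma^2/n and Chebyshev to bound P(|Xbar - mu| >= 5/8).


Var(Xbar) = Var(X)/n = 15/37
Chebyshev: P(|Xbar-mu| >= 5/8) <= Var(Xbar)/(5/8)^2 = (15/37)/(25/64) = 192/185
Bound exceeds 1, so trivial bound: 1

1


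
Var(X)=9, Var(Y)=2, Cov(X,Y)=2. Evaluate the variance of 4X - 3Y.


Var(4X - 3Y) = 4^2*Var(X) + (-3)^2*Var(Y) + 2*4*(-3)*Cov(X,Y)
= 16*9 + 9*2 - 24*2
= 144 + 18 - 48 = 114

114


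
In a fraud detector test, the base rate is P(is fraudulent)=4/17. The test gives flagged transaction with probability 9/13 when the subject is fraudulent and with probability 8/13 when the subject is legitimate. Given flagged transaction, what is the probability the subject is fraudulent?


P(A) = P(A|B)P(B) + P(A|B')P(B') = 9/13*4/17 + 8/13*13/17 = 140/221
P(B|A) = P(A|B)P(B)/P(A) = (36/221)/(140/221) = 9/35

9/35


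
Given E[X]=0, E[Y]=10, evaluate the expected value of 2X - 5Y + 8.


E[2X - 5Y + 8] = 2*E[X] - 5*E[Y] + 8
= (2)*(0) + (-5)*(10) + (8)
= 0 - 50 + 8 = -42

-42


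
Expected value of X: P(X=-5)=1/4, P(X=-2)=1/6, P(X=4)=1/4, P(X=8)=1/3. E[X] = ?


E[X] = sum(x * P(x))
= -5*1/4 - 2*1/6 + 4*1/4 + 8*1/3
= 25/12

25/12


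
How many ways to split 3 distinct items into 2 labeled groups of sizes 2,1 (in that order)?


3! = 6
Denominator: 2!=2 * 1!=1
Coefficient = 6 / 2 = 3

3


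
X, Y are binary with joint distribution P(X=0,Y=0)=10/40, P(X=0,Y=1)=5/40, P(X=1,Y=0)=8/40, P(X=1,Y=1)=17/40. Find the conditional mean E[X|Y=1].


P(Y=1) = 22/40
E[X|Y=1] = (0*5 + 1*17)/22 = 17/22

17/22


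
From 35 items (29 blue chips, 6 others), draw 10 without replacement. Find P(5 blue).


P(X=5) = C(29,5)*C(6,5) / C(35,10)
= 118755*6 / 183579396
= 712530/183579396 = 45/11594

45/11594


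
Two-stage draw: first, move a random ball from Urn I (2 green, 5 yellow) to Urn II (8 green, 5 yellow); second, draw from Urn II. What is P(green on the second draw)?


P(transfer green) = 2/7; P(transfer yellow) = 5/7
If green transferred: Urn II has 9 green of 14, so P(green|green moved) = 9/14
If yellow transferred: Urn II has 8 green of 14, so P(green|yellow moved) = 4/7
By total probability: P(green) = 2/7*9/14 + 5/7*4/7 = 29/49

29/49


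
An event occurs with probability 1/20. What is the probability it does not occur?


P(A') = 1 - P(A) = 1 - 1/20 = 19/20

19/20


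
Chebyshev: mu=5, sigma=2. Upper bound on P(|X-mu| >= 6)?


k = 6/2 = 3
Chebyshev: P(|X-mu| >= k*sigma) <= 1/k^2 = 1/3^2 = 1/9

1/9


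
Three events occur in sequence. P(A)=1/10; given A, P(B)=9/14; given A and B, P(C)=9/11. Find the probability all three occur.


P(A∩B∩C) = P(A) * P(B|A) * P(C|A∩B)
= 1/10 * 9/14 * 9/11
= 9/140 * 9/11 = 81/1540

81/1540


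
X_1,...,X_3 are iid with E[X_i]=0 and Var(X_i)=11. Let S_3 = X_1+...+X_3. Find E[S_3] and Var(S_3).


E[S_n] = n*mu = 3*0 = 0
Var(S_n) = n*sigma^2 = 3*11 = 33

E[S_3]=0, Var(S_3)=33


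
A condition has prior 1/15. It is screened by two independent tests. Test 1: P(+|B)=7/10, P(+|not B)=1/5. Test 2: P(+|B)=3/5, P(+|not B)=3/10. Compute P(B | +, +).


After test 1: P(+) = 7/10*1/15 + 1/5*14/15 = 7/30
P(B|+) = (7/150)/(7/30) = 1/5
After test 2 (use post1 as new prior): P(+) = 3/5*1/5 + 3/10*4/5 = 9/25
P(B|+,+) = (3/25)/(9/25) = 1/3

1/3


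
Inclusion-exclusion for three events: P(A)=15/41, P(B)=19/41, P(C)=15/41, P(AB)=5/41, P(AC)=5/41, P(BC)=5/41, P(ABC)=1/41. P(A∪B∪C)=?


P(A∪B∪C) = P(A)+P(B)+P(C) - P(AB)-P(AC)-P(BC) + P(ABC)
= 15/41+19/41+15/41 - 5/41-5/41-5/41 + 1/41
= 35/41

35/41


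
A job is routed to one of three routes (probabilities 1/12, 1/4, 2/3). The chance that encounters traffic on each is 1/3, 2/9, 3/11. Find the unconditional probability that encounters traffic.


P(A) = P(A|B1)P(B1) + P(A|B2)P(B2) + P(A|B3)P(B3)
= 1/3*1/12 + 2/9*1/4 + 3/11*2/3
= 1/36 + 1/18 + 2/11 = 35/132

35/132


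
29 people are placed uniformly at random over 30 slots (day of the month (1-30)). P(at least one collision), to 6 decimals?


P(all different) = prod((30-i)/30 for i=0..28) = 0.000000
P(at least one match) = 1 - 0.000000 = 1.000000

1.000000


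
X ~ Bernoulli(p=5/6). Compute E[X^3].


For Bernoulli: X in {0,1}
E[X^3] = 0^3*(1-5/6) + 1^3*5/6 = 5/6

5/6


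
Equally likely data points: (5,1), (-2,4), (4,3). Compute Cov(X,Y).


E[X]=7/3, E[Y]=8/3, E[XY]=3
Cov(X,Y) = E[XY] - E[X]E[Y] = 3 - 7/3*8/3 = -29/9

-29/9


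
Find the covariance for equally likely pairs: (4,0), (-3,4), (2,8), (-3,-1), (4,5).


E[X]=4/5, E[Y]=16/5, E[XY]=27/5
Cov(X,Y) = E[XY] - E[X]E[Y] = 27/5 - 4/5*16/5 = 71/25

71/25


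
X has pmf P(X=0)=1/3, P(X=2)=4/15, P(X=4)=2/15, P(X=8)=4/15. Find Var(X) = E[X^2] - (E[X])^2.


E[X] = 16/5, E[X^2] = 304/15
Var(X) = E[X^2] - (E[X])^2 = 304/15 - (16/5)^2 = 752/75

752/75


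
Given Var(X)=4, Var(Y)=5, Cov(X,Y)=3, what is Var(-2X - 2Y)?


Var(-2X - 2Y) = (-2)^2*Var(X) + (-2)^2*Var(Y) + 2*(-2)*(-2)*Cov(X,Y)
= 4*4 + 4*5 + 8*3
= 16 + 20 + 24 = 60

60


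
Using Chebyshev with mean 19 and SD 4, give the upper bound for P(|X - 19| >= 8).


k = 8/4 = 2
Chebyshev: P(|X-mu| >= k*sigma) <= 1/k^2 = 1/2^2 = 1/4

1/4


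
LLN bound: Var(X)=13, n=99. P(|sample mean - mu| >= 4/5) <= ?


Var(Xbar) = Var(X)/n = 13/99
Chebyshev: P(|Xbar-mu| >= 4/5) <= Var(Xbar)/(4/5)^2 = (13/99)/(16/25) = 325/1584

325/1584


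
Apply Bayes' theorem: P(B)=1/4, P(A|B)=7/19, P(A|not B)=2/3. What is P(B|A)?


P(A) = P(A|B)P(B) + P(A|B')P(B') = 7/19*1/4 + 2/3*3/4 = 45/76
P(B|A) = P(A|B)P(B)/P(A) = (7/76)/(45/76) = 7/45

7/45


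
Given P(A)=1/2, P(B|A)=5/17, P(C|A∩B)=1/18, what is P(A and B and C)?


P(A∩B∩C) = P(A) * P(B|A) * P(C|A∩B)
= 1/2 * 5/17 * 1/18
= 5/34 * 1/18 = 5/612

5/612


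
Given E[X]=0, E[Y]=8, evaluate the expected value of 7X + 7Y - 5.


E[7X + 7Y - 5] = 7*E[X] + 7*E[Y] - 5
= (7)*(0) + (7)*(8) + (-5)
= 0 + 56 - 5 = 51

51


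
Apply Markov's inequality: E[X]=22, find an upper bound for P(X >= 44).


Markov: P(X >= a) <= E[X]/a
P(X >= 44) <= 22/44 = 1/2

1/2


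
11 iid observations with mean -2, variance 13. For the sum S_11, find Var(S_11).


By independence, Var(S_n) = n*Var(X_1) = 11*13 = 143

143


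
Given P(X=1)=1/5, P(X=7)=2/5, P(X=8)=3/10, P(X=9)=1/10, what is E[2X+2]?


E[2X+2] = sum(g(x)*P(x))
= 4*1/5 + 16*2/5 + 18*3/10 + 20*1/10
= 73/5

73/5


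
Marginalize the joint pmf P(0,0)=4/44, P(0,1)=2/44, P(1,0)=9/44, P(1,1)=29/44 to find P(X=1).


P(X=1) = P(1,0)+P(1,1) = 9/44 + 29/44 = 38/44 = 19/22

19/22


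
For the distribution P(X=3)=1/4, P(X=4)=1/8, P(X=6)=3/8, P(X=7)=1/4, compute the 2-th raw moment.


E[X^2] = sum(x^2 * P(x))
= 9*1/4 + 16*1/8 + 36*3/8 + 49*1/4
= 30

30


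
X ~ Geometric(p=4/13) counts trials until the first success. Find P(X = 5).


P(X=5) = (1-p)^4 * p = (9/13)^4 * 4/13
= 6561/28561 * 4/13 = 26244/371293

26244/371293


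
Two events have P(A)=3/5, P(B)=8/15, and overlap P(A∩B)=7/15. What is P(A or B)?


P(A∪B) = P(A) + P(B) - P(A∩B)
= 3/5 + 8/15 - 7/15 = 2/3

2/3


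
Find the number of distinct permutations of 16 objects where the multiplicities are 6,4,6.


16! = 20922789888000
Denominator: 6!=720 * 4!=24 * 6!=720
Coefficient = 20922789888000 / 12441600 = 1681680

1681680


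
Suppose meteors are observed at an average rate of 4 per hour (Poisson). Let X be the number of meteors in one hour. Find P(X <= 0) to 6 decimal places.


P(X<=0) = e^(-4)*4^0/0!
≈ 0.0183156389
≈ 0.018316

0.018316


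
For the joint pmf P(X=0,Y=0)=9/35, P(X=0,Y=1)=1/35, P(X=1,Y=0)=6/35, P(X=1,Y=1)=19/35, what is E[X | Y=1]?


P(Y=1) = 20/35
E[X|Y=1] = (0*1 + 1*19)/20 = 19/20

19/20


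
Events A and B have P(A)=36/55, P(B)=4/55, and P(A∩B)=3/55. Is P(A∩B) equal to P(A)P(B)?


P(A)*P(B) = 36/55*4/55 = 144/3025
P(A∩B) = 3/55 != 144/3025, so not independent

No, A and B are not independent


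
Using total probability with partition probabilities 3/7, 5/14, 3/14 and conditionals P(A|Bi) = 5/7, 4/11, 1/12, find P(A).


P(A) = P(A|B1)P(B1) + P(A|B2)P(B2) + P(A|B3)P(B3)
= 5/7*3/7 + 4/11*5/14 + 1/12*3/14
= 15/49 + 10/77 + 1/56 = 1957/4312

1957/4312


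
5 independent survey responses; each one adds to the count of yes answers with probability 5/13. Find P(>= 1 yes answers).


P(at least one) = 1 - P(none)
P(none) = (1 - 5/13)^5 = (8/13)^5 = 32768/371293
P(at least one) = 1 - 32768/371293 = 338525/371293

338525/371293


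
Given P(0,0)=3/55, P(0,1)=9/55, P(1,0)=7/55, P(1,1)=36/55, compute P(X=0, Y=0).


Read from table: P(X=0, Y=0) = 3/55

3/55


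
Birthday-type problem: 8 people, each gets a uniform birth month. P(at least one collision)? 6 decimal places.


P(all different) = prod((12-i)/12 for i=0..7) = 0.046417
P(at least one match) = 1 - 0.046417 = 0.953583

0.953583


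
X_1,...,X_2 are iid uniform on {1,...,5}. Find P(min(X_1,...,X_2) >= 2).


P(min >= 2) = P(all X_i >= 2) = (P(X_1 >= 2))^2
= (4/5)^2 = 16/25

16/25


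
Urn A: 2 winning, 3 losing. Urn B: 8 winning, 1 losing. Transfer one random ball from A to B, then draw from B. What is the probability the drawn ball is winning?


P(transfer winning) = 2/5; P(transfer losing) = 3/5
If winning transferred: Urn II has 9 winning of 10, so P(winning|winning moved) = 9/10
If losing transferred: Urn II has 8 winning of 10, so P(winning|losing moved) = 4/5
By total probability: P(winning) = 2/5*9/10 + 3/5*4/5 = 21/25

21/25


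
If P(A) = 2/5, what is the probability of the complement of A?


P(A') = 1 - P(A) = 1 - 2/5 = 3/5

3/5


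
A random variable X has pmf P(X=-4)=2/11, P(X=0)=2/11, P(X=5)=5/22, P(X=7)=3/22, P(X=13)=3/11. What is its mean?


E[X] = sum(x * P(x))
= -4*2/11 + 0*2/11 + 5*5/22 + 7*3/22 + 13*3/11
= 54/11

54/11


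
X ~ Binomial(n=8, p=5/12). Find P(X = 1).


P(X=1) = C(8,1) * p^1 * (1-p)^7
= 8 * 5/12 * 823543/35831808
= 4117715/53747712

4117715/53747712


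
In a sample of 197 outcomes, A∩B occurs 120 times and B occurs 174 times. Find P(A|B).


P(A|B) = P(A∩B)/P(B) = (120/197)/(174/197) = 120/174 = 20/29

20/29


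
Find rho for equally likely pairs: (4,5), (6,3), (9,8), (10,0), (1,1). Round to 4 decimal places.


Cov(X,Y) = 1.8000, Var(X) = 10.8000, Var(Y) = 8.2400
rho = Cov/(sqrt(VarX)*sqrt(VarY)) = 0.1908

0.1908


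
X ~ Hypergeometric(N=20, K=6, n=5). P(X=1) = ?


P(X=1) = C(6,1)*C(14,4) / C(20,5)
= 6*1001 / 15504
= 6006/15504 = 1001/2584

1001/2584


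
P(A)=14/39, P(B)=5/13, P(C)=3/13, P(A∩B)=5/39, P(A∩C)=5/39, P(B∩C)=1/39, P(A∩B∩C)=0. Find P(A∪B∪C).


P(A∪B∪C) = P(A)+P(B)+P(C) - P(AB)-P(AC)-P(BC) + P(ABC)
= 14/39+5/13+3/13 - 5/39-5/39-1/39 + 0
= 9/13

9/13


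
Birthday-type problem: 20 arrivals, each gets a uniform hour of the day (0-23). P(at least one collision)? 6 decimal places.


P(all different) = prod((24-i)/24 for i=0..19) = 0.000006
P(at least one match) = 1 - 0.000006 = 0.999994

0.999994


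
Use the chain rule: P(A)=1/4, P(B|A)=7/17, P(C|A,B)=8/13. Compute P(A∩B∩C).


P(A∩B∩C) = P(A) * P(B|A) * P(C|A∩B)
= 1/4 * 7/17 * 8/13
= 7/68 * 8/13 = 14/221

14/221


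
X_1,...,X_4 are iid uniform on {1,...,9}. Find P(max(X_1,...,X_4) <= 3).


P(max <= 3) = P(all X_i <= 3) = (P(X_1 <= 3))^4
= (3/9)^4 = (1/3)^4 = 1/81

1/81


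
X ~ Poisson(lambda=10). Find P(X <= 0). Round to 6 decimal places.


P(X<=0) = e^(-10)*10^0/0!
≈ 0.0000453999
≈ 0.000045

0.000045


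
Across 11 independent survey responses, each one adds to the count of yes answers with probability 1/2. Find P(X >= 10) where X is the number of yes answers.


P(X>=10) = P(X=10) + P(X=11)
= 11/2048 + 1/2048
= 3/512

3/512


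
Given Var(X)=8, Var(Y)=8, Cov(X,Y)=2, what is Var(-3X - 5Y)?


Var(-3X - 5Y) = (-3)^2*Var(X) + (-5)^2*Var(Y) + 2*(-3)*(-5)*Cov(X,Y)
= 9*8 + 25*8 + 30*2
= 72 + 200 + 60 = 332

332


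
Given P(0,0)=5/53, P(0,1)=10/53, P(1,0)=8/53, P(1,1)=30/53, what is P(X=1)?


P(X=1) = P(1,0)+P(1,1) = 8/53 + 30/53 = 38/53

38/53


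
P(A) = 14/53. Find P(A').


P(A') = 1 - P(A) = 1 - 14/53 = 39/53

39/53


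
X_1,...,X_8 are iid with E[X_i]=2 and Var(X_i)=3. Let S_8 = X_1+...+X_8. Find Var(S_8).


By independence, Var(S_n) = n*Var(X_1) = 8*3 = 24

24


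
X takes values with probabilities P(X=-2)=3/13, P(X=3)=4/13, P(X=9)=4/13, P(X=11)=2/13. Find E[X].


E[X] = sum(x * P(x))
= -2*3/13 + 3*4/13 + 9*4/13 + 11*2/13
= 64/13

64/13


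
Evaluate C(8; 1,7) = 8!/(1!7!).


8! = 40320
Denominator: 1!=1 * 7!=5040
Coefficient = 40320 / 5040 = 8

8


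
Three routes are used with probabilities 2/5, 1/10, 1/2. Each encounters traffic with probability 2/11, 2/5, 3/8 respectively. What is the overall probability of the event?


P(A) = P(A|B1)P(B1) + P(A|B2)P(B2) + P(A|B3)P(B3)
= 2/11*2/5 + 2/5*1/10 + 3/8*1/2
= 4/55 + 1/25 + 3/16 = 1321/4400

1321/4400


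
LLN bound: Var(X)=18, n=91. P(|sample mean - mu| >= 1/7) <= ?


Var(Xbar) = Var(X)/n = 18/91
Chebyshev: P(|Xbar-mu| >= 1/7) <= Var(Xbar)/(1/7)^2 = (18/91)/(1/49) = 126/13
Bound exceeds 1, so trivial bound: 1

1


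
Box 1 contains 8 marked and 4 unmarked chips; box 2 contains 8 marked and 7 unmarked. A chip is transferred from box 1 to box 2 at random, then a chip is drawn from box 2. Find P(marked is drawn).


P(transfer marked) = 8/12 = 2/3; P(transfer unmarked) = 1/3
If marked transferred: Urn II has 9 marked of 16, so P(marked|marked moved) = 9/16
If unmarked transferred: Urn II has 8 marked of 16, so P(marked|unmarked moved) = 1/2
By total probability: P(marked) = 2/3*9/16 + 1/3*1/2 = 13/24

13/24


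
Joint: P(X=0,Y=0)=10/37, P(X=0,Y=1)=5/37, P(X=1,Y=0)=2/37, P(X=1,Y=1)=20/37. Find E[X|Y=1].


P(Y=1) = 25/37
E[X|Y=1] = (0*5 + 1*20)/25 = 20/25 = 4/5

4/5


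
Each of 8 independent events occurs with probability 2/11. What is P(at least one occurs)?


P(at least one) = 1 - P(none)
P(none) = (1 - 2/11)^8 = (9/11)^8 = 43046721/214358881
P(at least one) = 1 - 43046721/214358881 = 171312160/214358881

171312160/214358881


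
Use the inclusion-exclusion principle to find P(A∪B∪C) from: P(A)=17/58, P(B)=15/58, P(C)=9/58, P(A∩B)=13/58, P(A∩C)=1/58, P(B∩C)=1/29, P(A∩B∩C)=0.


P(A∪B∪C) = P(A)+P(B)+P(C) - P(AB)-P(AC)-P(BC) + P(ABC)
= 17/58+15/58+9/58 - 13/58-1/58-1/29 + 0
= 25/58

25/58


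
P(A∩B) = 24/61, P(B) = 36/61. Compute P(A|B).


P(A|B) = P(A∩B)/P(B) = (24/61)/(36/61) = 24/36 = 2/3

2/3


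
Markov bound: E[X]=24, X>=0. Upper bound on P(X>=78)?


Markov: P(X >= a) <= E[X]/a
P(X >= 78) <= 24/78 = 4/13

4/13


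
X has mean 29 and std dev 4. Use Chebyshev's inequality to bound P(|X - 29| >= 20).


k = 20/4 = 5
Chebyshev: P(|X-mu| >= k*sigma) <= 1/k^2 = 1/5^2 = 1/25

1/25


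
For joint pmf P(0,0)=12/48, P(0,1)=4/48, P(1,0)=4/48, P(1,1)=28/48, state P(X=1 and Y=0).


Read from table: P(X=1, Y=0) = 4/48 = 1/12

1/12


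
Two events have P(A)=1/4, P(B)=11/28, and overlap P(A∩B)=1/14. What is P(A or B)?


P(A∪B) = P(A) + P(B) - P(A∩B)
= 1/4 + 11/28 - 1/14 = 4/7

4/7


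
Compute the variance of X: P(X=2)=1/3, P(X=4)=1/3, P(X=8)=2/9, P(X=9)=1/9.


E[X] = 43/9, E[X^2] = 269/9
Var(X) = E[X^2] - (E[X])^2 = 269/9 - (43/9)^2 = 572/81

572/81


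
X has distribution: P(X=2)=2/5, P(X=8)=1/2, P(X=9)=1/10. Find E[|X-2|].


E[|X-2|] = sum(g(x)*P(x))
= 0*2/5 + 6*1/2 + 7*1/10
= 37/10

37/10


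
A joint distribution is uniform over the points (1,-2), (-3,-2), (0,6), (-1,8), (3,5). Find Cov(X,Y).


E[X]=0, E[Y]=3, E[XY]=11/5
Cov(X,Y) = E[XY] - E[X]E[Y] = 11/5 - 0*3 = 11/5

11/5


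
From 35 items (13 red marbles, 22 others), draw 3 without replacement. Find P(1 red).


P(X=1) = C(13,1)*C(22,2) / C(35,3)
= 13*231 / 6545
= 3003/6545 = 39/85

39/85


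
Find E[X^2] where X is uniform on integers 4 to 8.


E[X^2] = (1/5) * sum(x^2 for x=4..8)
= 190/5 = 38

38


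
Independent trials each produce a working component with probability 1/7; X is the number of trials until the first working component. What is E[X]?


For geometric (trials until first success), E[X] = 1/p = 1/(1/7) = 7

7


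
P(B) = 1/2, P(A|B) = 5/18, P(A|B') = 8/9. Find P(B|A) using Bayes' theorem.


P(A) = P(A|B)P(B) + P(A|B')P(B') = 5/18*1/2 + 8/9*1/2 = 7/12
P(B|A) = P(A|B)P(B)/P(A) = (5/36)/(7/12) = 5/21

5/21


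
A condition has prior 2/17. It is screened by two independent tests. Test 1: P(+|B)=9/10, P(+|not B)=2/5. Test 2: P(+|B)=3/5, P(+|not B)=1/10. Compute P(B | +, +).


After test 1: P(+) = 9/10*2/17 + 2/5*15/17 = 39/85
P(B|+) = (9/85)/(39/85) = 3/13
After test 2 (use post1 as new prior): P(+) = 3/5*3/13 + 1/10*10/13 = 14/65
P(B|+,+) = (9/65)/(14/65) = 9/14

9/14


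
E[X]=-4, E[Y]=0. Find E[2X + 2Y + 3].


E[2X + 2Y + 3] = 2*E[X] + 2*E[Y] + 3
= (2)*(-4) + (2)*(0) + (3)
= -8 + 0 + 3 = -5

-5
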